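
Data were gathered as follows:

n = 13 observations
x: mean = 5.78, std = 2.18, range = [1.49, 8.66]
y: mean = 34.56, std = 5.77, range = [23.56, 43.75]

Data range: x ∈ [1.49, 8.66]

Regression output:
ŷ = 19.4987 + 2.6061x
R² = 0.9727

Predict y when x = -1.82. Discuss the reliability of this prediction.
The equation gives ŷ = 14.7556; however x = -1.82 is 3.31 units below the observed range, so this extrapolated value should not be trusted.

Prediction calculation:
ŷ = 19.4987 + 2.6061 × (-1.82)
ŷ = 14.7556

Reliability:
- Data range: x ∈ [1.49, 8.66]
- Prediction point: x = -1.82 is 3.31 units below the observed range → this is EXTRAPOLATION, not interpolation

Why that matters here:
- The standard error of prediction grows with (x − x̄)², and x = -1.82 is far from x̄ = 5.78
- There are no observations near this x to validate the fitted line there

The R² = 0.9727 only validates the fit within [1.49, 8.66]; treat ŷ = 14.7556 with caution.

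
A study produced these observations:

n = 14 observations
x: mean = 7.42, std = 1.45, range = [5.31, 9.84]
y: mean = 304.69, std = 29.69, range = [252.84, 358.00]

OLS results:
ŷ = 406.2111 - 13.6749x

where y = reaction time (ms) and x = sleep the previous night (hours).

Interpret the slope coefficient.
An increase of one hour in sleep is associated with a 13.6749 ms decrease in predicted reaction time.

β₁ = -13.6749 is the change in predicted reaction time (ms) per additional hour of sleep.

Interpretation:
- Sleep up by 1 hour → predicted reaction time decreases by 13.6749 ms
- This is a linear approximation: the same per-unit change is assumed across the whole observed x range
- The sign (−) gives the direction; the magnitude 13.6749 gives the size of the effect per hour

(β₀ = 406.2111 is the fitted value at x = 0 and is not part of the slope interpretation.)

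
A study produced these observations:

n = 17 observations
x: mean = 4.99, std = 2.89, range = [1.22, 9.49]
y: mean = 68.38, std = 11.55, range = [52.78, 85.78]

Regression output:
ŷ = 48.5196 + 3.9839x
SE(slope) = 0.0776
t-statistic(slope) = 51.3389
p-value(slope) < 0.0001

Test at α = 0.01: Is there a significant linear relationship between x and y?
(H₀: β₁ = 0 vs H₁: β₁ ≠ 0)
Reject H₀: p-value < 0.0001 < α = 0.01. The linear relationship is significant at the 1% level.

Hypothesis test for the slope coefficient:

H₀: β₁ = 0 (no linear relationship)
H₁: β₁ ≠ 0 (linear relationship exists)

Test statistic: t = β̂₁ / SE(β̂₁) = 3.9839 / 0.0776 = 51.3389

p < 0.0001: how often a slope estimate this far from 0 (in SE units) would arise by chance if β₁ were truly 0.

Decision rule: reject H₀ if p-value < α.
p-value < 0.0001 < α = 0.01 → reject H₀.

At α = 0.01 the data do provide convincing evidence of a nonzero slope.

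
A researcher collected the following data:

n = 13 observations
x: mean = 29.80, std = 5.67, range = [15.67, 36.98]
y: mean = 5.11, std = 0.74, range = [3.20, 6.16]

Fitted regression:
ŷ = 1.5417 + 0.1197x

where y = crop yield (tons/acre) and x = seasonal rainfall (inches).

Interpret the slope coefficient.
An increase of one inch in rainfall is associated with a 0.1197 tons/acre increase in predicted crop yield.

β₁ = 0.1197 is the change in predicted crop yield (tons/acre) per additional inch of rainfall.

Interpretation:
- Rainfall up by 1 inch → predicted crop yield increases by 0.1197 tons/acre
- This is a linear approximation: the same per-unit change is assumed across the whole observed x range

(β₀ = 1.5417 is the fitted value at x = 0 and is not part of the slope interpretation.)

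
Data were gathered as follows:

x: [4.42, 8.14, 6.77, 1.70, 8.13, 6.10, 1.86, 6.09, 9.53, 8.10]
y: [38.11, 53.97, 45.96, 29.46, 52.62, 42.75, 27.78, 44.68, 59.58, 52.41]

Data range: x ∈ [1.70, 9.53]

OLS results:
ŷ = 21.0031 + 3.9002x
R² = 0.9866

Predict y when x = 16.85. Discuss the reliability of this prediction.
The equation gives ŷ = 86.7215; however x = 16.85 is 7.32 units above the observed range, so this extrapolated value should not be trusted.

Prediction calculation:
ŷ = 21.0031 + 3.9002 × 16.85
ŷ = 86.7215

Reliability:
- Data range: x ∈ [1.70, 9.53]
- Prediction point: x = 16.85 is 7.32 units above the observed range → this is EXTRAPOLATION, not interpolation

Why that matters here:
- The linear relationship may not hold outside the observed range
- Real relationships often flatten, saturate, or turn nonlinear at extremes

Report the number if required, but flag clearly that it is an extrapolation.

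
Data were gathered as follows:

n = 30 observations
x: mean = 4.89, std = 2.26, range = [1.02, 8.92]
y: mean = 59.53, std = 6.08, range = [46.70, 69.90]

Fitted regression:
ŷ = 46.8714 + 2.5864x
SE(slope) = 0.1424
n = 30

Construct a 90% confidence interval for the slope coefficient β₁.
The 90% CI for β₁ is (2.3442, 2.8286)

Confidence interval for the slope:

The 90% CI for β₁ is: β̂₁ ± t*(α/2, n-2) × SE(β̂₁)

Step 1: Find critical t-value
- Confidence level = 0.9
- Degrees of freedom = n - 2 = 30 - 2 = 28
- t*(α/2, 28) = 1.7011

Step 2: Calculate margin of error
Margin = 1.7011 × 0.1424 = 0.2422

Step 3: Construct interval
CI = 2.5864 ± 0.2422
CI = (2.3442, 2.8286)

Interpretation: intervals built this way capture the true β₁ in 90% of repeated samples; here the plausible range for the per-unit effect of x on y is 2.3442 to 2.8286.
Since 0 is outside the interval, a two-sided test at α = 0.10 would reject H₀: β₁ = 0.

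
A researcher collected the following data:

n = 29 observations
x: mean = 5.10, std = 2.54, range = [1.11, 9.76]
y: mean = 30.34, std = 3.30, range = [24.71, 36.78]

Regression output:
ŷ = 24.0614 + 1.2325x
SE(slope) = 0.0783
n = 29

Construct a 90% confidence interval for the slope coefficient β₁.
The 90% CI for β₁ is (1.0991, 1.3659)

Confidence interval for the slope:

The 90% CI for β₁ is: β̂₁ ± t*(α/2, n-2) × SE(β̂₁)

Step 1: Find critical t-value
- Confidence level = 0.9
- Degrees of freedom = n - 2 = 29 - 2 = 27
- t*(α/2, 27) = 1.7033

Step 2: Calculate margin of error
Margin = 1.7033 × 0.0783 = 0.1334

Step 3: Construct interval
CI = 1.2325 ± 0.1334
CI = (1.0991, 1.3659)

Interpretation: We are 90% confident that the true slope β₁ lies between 1.0991 and 1.3659.
Since 0 is outside the interval, a two-sided test at α = 0.10 would reject H₀: β₁ = 0.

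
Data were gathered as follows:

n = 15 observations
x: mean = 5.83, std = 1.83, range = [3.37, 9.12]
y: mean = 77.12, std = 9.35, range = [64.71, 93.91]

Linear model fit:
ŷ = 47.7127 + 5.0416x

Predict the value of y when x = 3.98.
ŷ = 67.7783

x = 3.98 lies inside the observed range [3.37, 9.12], so the fitted equation applies directly:

ŷ = 47.7127 + 5.0416 × 3.98
ŷ = 47.7127 + 20.0656
ŷ = 67.7783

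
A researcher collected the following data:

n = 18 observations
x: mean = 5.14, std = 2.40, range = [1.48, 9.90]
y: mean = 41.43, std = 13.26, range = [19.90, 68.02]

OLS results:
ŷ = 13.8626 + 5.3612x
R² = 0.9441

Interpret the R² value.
R² = 0.9441 means 94.41% of the variation in y is explained by the linear relationship with x. This indicates a strong fit.

R² (coefficient of determination) measures the proportion of variance in y explained by the regression model.

Here R² = 0.9441:
- Explained: 94.41% of the variation in y
- Unexplained (residual): 100% − 94.41% = 5.59%
- Rule of thumb (below 0.3 weak; 0.3 to below 0.7 moderate; 0.7 and above strong) → strong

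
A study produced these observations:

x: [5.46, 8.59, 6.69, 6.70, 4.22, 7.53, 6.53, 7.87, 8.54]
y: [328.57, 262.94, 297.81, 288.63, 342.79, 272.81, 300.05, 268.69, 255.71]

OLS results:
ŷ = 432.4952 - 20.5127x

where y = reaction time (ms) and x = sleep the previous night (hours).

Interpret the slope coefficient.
On average, reaction time is about 20.5127 ms lower for every extra hour of sleep.

The slope β₁ = -20.5127 gives the rate at which the fitted reaction time changes with sleep.

Interpretation:
- Sleep up by 1 hour → predicted reaction time decreases by 20.5127 ms
- This is a linear approximation: the same per-unit change is assumed across the whole observed x range
- The slope describes association in these data, not necessarily a causal effect

The intercept β₀ = 432.4952 is the predicted reaction time when sleep = 0; since the smallest observed x is 4.22, this is an extrapolation and mainly anchors the line.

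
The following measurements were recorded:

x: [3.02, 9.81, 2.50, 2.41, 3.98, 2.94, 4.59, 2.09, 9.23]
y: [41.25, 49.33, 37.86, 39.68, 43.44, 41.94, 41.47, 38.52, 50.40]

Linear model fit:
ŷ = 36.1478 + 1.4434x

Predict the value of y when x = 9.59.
ŷ = 49.9900

To predict y for x = 9.59, substitute into the regression equation:

ŷ = 36.1478 + 1.4434 × 9.59
ŷ = 36.1478 + 13.8422
ŷ = 49.9900

This is the fitted mean response at that x — an individual observation would come with a wider prediction interval.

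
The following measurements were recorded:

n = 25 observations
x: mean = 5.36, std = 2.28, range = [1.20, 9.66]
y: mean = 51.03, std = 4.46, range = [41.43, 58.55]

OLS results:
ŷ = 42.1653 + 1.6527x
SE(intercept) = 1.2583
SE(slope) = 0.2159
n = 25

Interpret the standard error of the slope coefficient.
The slope 1.6527 is pinned down to within about ±0.2159 (one SE) by these data — relative uncertainty 13.1%, i.e. precise.

SE(β̂₁) = 0.2159 says: if we drew many samples of n = 25 from the same population and refit each time, the fitted slopes would scatter with a standard deviation of roughly 0.2159 around the true β₁.

Relative precision:
- SE / |β̂₁| = 0.2159 / 1.6527 = 13.1%
- Rule of thumb (under 20%: precise; 20% to under 50%: moderately precise; 50% or more: imprecise) → precise

Link to the t-test: t = β̂₁ / SE(β̂₁) = 1.6527 / 0.2159 = 7.6549, the statistic for H₀: β₁ = 0.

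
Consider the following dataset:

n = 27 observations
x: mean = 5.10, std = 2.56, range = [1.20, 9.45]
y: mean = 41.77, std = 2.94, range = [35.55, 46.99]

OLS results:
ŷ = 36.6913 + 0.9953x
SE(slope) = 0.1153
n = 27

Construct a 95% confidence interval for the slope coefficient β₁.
The 95% CI for β₁ is (0.7578, 1.2328)

Confidence interval for the slope:

The 95% CI for β₁ is: β̂₁ ± t*(α/2, n-2) × SE(β̂₁)

Step 1: Find critical t-value
- Confidence level = 0.95
- Degrees of freedom = n - 2 = 27 - 2 = 25
- t*(α/2, 25) = 2.0595

Step 2: Calculate margin of error
Margin = 2.0595 × 0.1153 = 0.2375

Step 3: Construct interval
CI = 0.9953 ± 0.2375
CI = (0.7578, 1.2328)

Interpretation: We are 95% confident that the true slope β₁ lies between 0.7578 and 1.2328.
Both endpoints are positive, so the data support a genuinely positive slope at this confidence level.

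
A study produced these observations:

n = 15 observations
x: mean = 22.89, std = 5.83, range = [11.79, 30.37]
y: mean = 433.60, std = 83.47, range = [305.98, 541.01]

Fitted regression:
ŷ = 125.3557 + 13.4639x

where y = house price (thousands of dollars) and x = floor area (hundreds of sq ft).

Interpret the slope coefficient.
On average, house price is about 13.4639 thousand dollars higher for every extra hundred sq ft of floor area.

The slope β₁ = 13.4639 gives the rate at which the fitted house price changes with floor area.

Interpretation:
- Floor area up by 1 hundred sq ft → predicted house price increases by 13.4639 thousand dollars
- The effect is assumed constant over the observed range of x (linearity)
- The slope describes association in these data, not necessarily a causal effect

(β₀ = 125.3557 is the fitted value at x = 0 and is not part of the slope interpretation.)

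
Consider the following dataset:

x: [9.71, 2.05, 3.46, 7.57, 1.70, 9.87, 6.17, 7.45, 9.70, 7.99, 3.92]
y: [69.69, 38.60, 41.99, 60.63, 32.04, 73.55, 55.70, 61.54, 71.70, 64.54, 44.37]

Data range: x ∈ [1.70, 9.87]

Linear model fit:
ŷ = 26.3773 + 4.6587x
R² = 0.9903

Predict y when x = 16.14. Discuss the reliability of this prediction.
The equation gives ŷ = 101.5687; however x = 16.14 is 6.27 units above the observed range, so this extrapolated value should not be trusted.

Prediction calculation:
ŷ = 26.3773 + 4.6587 × 16.14
ŷ = 101.5687

Reliability:
- Data range: x ∈ [1.70, 9.87]
- Prediction point: x = 16.14 is 6.27 units above the observed range → this is EXTRAPOLATION, not interpolation

Why that matters here:
- Real relationships often flatten, saturate, or turn nonlinear at extremes
- There are no observations near this x to validate the fitted line there

Report the number if required, but flag clearly that it is an extrapolation.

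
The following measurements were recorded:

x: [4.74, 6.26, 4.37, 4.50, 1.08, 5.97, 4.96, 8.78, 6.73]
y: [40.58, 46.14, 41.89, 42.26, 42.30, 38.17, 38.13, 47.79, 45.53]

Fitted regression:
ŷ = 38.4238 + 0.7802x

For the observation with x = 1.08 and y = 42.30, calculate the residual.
Residual = 3.0336

The residual is the difference between the actual value and the predicted value:

Residual = y - ŷ

Step 1: Calculate predicted value
ŷ = 38.4238 + 0.7802 × 1.08
ŷ = 39.2664

Step 2: Calculate residual
Residual = 42.30 - 39.2664
Residual = 3.0336

Interpretation: the model underestimates the actual value by 3.0336 at this point (positive residual → observation lies above the fitted line).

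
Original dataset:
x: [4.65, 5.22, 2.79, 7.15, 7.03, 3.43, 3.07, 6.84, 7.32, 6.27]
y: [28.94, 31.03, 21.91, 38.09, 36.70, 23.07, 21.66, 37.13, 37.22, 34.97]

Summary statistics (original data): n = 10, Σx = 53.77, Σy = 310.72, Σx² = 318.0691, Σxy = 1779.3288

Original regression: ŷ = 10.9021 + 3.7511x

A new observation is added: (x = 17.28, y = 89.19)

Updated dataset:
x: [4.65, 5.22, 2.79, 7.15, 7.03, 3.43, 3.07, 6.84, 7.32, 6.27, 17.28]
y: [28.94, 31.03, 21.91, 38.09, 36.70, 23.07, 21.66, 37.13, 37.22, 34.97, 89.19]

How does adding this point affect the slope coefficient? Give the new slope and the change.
The slope changes from 3.7511 to 4.6750 (change of +0.9239, or +24.6%).

The new point has HIGH LEVERAGE: x = 17.28 is far from the original mean x̄ = 53.77/10 ≈ 5.38 (original range [2.79, 7.32]).

Step 1: Update the sums with the new point (n goes from 10 to 11)
Σx  = 53.77 + 17.28 = 71.05
Σy  = 310.72 + 89.19 = 399.91
Σx² = 318.0691 + 17.28² = 318.0691 + 298.5984 = 616.6675
Σxy = 1779.3288 + 17.28×89.19 = 1779.3288 + 1541.2032 = 3320.5320

Step 2: Recompute the slope with b₁ = (nΣxy − ΣxΣy) / (nΣx² − (Σx)²)
Numerator   = 11×3320.5320 − 71.05×399.91 = 36525.8520 − 28413.6055 = 8112.2465
Denominator = 11×616.6675 − 71.05² = 6783.3425 − 5048.1025 = 1735.2400
b₁(new) = 8112.2465 / 1735.2400 = 4.6750

(Same formula on the original sums: (10×1779.3288 − 53.77×310.72) / (10×318.0691 − 53.77²) = 1085.8736 / 289.4781 = 3.7511, matching the given fit.)

Step 3: Change in slope
Δβ₁ = 4.6750 − 3.7511 = +0.9239
Relative change = +0.9239 / 3.7511 × 100% = +24.6%
→ the slope increases when the point is added.

Because the point sits above the extension of the original line at a high-leverage x, it tilts the fit up.
In practice: examine leverage (hᵢ) and Cook's distance rather than deleting it automatically.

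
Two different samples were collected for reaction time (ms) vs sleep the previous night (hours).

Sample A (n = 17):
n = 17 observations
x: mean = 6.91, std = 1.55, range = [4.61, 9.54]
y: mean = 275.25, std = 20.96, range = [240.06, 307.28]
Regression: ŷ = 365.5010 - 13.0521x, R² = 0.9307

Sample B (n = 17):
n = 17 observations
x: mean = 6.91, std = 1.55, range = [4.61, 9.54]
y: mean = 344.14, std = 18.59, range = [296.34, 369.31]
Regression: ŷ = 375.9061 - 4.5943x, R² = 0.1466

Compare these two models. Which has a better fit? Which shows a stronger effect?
Model A has the better fit (R² = 0.9307 vs 0.1466). Model A shows the stronger effect (|β₁| = 13.0521 vs 4.5943).

Model Comparison:

Which explains more variance? (R²)
- Model A: R² = 0.9307 → 93.07% of variance in reaction time explained
- Model B: R² = 0.1466 → 14.66% of variance in reaction time explained
- 0.9307 > 0.1466 → Model A has the better fit

Effect size (slope magnitude):
- Model A: β₁ = -13.0521 → predicted reaction time falls 13.0521 ms per additional hour of sleep
- Model B: β₁ = -4.5943 → predicted reaction time falls 4.5943 ms per additional hour of sleep
- |-13.0521| > |-4.5943| → Model A shows the stronger marginal effect

Notes:
- A better fit (higher R²) doesn't necessarily mean a more important relationship.
- R² measures how tightly points cluster around the line; β₁ measures how steep the line is — they answer different questions.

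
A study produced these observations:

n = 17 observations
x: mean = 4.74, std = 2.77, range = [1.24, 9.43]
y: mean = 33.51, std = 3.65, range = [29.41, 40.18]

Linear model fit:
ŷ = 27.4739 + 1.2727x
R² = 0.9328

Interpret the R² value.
The model explains 93.28% of the variance in y (R² = 0.9328), leaving 6.72% unexplained; the fit is strong.

R² (coefficient of determination) measures the proportion of variance in y explained by the regression model.

Here R² = 0.9328:
- Explained: 93.28% of the variation in y
- Unexplained (residual): 100% − 93.28% = 6.72%
- Rule of thumb (below 0.3 weak; 0.3 to below 0.7 moderate; 0.7 and above strong) → strong

Note: R² never decreases when predictors are added, so it should not be used alone to compare models of different size.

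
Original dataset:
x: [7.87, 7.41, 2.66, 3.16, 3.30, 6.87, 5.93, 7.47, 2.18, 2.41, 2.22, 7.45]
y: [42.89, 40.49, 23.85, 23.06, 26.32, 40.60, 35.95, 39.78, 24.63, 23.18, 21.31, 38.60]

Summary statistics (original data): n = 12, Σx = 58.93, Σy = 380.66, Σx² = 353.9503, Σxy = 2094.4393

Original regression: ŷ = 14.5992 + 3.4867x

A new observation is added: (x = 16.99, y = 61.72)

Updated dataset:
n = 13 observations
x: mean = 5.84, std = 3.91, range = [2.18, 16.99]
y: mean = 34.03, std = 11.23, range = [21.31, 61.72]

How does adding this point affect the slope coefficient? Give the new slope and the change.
Adding the point moves β₁ from 3.4867 to 2.8085, i.e. it decreases by 0.6782 (-19.5%).

The new point has HIGH LEVERAGE: x = 16.99 is far from the original mean x̄ = 58.93/12 ≈ 4.91 (original range [2.18, 7.87]).

Step 1: Update the sums with the new point (n goes from 12 to 13)
Σx  = 58.93 + 16.99 = 75.92
Σy  = 380.66 + 61.72 = 442.38
Σx² = 353.9503 + 16.99² = 353.9503 + 288.6601 = 642.6104
Σxy = 2094.4393 + 16.99×61.72 = 2094.4393 + 1048.6228 = 3143.0621

Step 2: Recompute the slope with b₁ = (nΣxy − ΣxΣy) / (nΣx² − (Σx)²)
Numerator   = 13×3143.0621 − 75.92×442.38 = 40859.8073 − 33585.4896 = 7274.3177
Denominator = 13×642.6104 − 75.92² = 8353.9352 − 5763.8464 = 2590.0888
b₁(new) = 7274.3177 / 2590.0888 = 2.8085

(Same formula on the original sums: (12×2094.4393 − 58.93×380.66) / (12×353.9503 − 58.93²) = 2700.9778 / 774.6587 = 3.4867, matching the given fit.)

Step 3: Change in slope
Δβ₁ = 2.8085 − 3.4867 = -0.6782
Relative change = -0.6782 / 3.4867 × 100% = -19.5%
→ the slope decreases when the point is added.

Because the point sits below the extension of the original line at a high-leverage x, it tilts the fit down.
In practice: examine leverage (hᵢ) and Cook's distance rather than deleting it automatically.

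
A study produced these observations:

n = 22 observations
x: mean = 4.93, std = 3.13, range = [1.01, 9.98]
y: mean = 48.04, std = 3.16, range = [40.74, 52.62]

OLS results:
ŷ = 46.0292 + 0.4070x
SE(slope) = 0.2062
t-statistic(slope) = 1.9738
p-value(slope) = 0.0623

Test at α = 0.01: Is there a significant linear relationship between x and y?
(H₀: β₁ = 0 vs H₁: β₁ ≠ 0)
Since p-value = 0.0623 ≥ α = 0.01, fail to reject H₀ — the slope is not significantly different from 0.

Hypothesis test for the slope coefficient:

H₀: β₁ = 0 (no linear relationship)
H₁: β₁ ≠ 0 (linear relationship exists)

Test statistic: t = β̂₁ / SE(β̂₁) = 0.4070 / 0.2062 = 1.9738

With df = 20, the two-sided p-value for |t| = 1.9738 is 0.0623.

Decision rule: reject H₀ if p-value < α.
p-value = 0.0623 ≥ α = 0.01 → fail to reject H₀.

At α = 0.01 the data do not provide convincing evidence of a nonzero slope.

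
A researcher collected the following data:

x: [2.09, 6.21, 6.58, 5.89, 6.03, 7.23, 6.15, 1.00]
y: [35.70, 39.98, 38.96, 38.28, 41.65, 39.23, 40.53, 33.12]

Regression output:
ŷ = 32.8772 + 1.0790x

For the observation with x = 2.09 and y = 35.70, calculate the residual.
Residual = 0.5677

The residual is the difference between the actual value and the predicted value:

Residual = y - ŷ

Step 1: Calculate predicted value
ŷ = 32.8772 + 1.0790 × 2.09
ŷ = 35.1323

Step 2: Calculate residual
Residual = 35.70 - 35.1323
Residual = 0.5677

The residual is positive, so the observed y = 35.70 sits above the regression line (the line underestimates it by 0.5677).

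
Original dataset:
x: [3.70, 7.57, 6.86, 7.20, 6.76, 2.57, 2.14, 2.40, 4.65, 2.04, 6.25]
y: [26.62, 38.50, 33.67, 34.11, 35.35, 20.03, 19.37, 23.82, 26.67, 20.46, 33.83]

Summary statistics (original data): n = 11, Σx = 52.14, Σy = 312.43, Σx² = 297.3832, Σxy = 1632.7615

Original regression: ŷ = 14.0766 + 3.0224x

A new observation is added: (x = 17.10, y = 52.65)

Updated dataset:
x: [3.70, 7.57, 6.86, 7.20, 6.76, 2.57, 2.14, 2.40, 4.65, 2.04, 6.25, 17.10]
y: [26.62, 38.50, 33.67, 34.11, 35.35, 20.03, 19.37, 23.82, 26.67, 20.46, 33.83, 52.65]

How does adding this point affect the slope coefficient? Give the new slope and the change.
The slope changes from 3.0224 to 2.2418 (change of -0.7806, or -25.8%).

The new point has HIGH LEVERAGE: x = 17.10 is far from the original mean x̄ = 52.14/11 ≈ 4.74 (original range [2.04, 7.57]).

Step 1: Update the sums with the new point (n goes from 11 to 12)
Σx  = 52.14 + 17.10 = 69.24
Σy  = 312.43 + 52.65 = 365.08
Σx² = 297.3832 + 17.10² = 297.3832 + 292.4100 = 589.7932
Σxy = 1632.7615 + 17.10×52.65 = 1632.7615 + 900.3150 = 2533.0765

Step 2: Recompute the slope with b₁ = (nΣxy − ΣxΣy) / (nΣx² − (Σx)²)
Numerator   = 12×2533.0765 − 69.24×365.08 = 30396.9180 − 25278.1392 = 5118.7788
Denominator = 12×589.7932 − 69.24² = 7077.5184 − 4794.1776 = 2283.3408
b₁(new) = 5118.7788 / 2283.3408 = 2.2418

(Same formula on the original sums: (11×1632.7615 − 52.14×312.43) / (11×297.3832 − 52.14²) = 1670.2763 / 552.6356 = 3.0224, matching the given fit.)

Step 3: Change in slope
Δβ₁ = 2.2418 − 3.0224 = -0.7806
Relative change = -0.7806 / 3.0224 × 100% = -25.8%
→ the slope decreases when the point is added.

Because the point sits below the extension of the original line at a high-leverage x, it tilts the fit down.
In practice: check such a point for data-entry or measurement error; examine leverage (hᵢ) and Cook's distance rather than deleting it automatically.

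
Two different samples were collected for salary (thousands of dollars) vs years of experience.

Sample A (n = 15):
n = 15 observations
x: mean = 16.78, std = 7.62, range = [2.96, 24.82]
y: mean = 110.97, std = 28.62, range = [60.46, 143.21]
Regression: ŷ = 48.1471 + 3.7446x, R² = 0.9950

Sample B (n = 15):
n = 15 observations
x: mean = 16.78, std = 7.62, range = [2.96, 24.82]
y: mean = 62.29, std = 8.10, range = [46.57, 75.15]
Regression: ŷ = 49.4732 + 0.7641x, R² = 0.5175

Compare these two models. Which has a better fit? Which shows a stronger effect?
Model A has the better fit (R² = 0.9950 vs 0.5175). Model A shows the stronger effect (|β₁| = 3.7446 vs 0.7641).

Model Comparison:

Which explains more variance? (R²)
- Model A: R² = 0.9950 → 99.50% of variance in salary explained
- Model B: R² = 0.5175 → 51.75% of variance in salary explained
- 0.9950 > 0.5175 → Model A has the better fit

Strength of effect — compare |β₁|:
- Model A: β₁ = 3.7446 → predicted salary rises 3.7446 thousand dollars per additional year of experience
- Model B: β₁ = 0.7641 → predicted salary rises 0.7641 thousand dollars per additional year of experience
- |3.7446| > |0.7641| → Model A shows the stronger marginal effect

Notes:
- A steeper slope doesn't make a better model if the scatter around the line is large.
- A better fit (higher R²) doesn't necessarily mean a more important relationship.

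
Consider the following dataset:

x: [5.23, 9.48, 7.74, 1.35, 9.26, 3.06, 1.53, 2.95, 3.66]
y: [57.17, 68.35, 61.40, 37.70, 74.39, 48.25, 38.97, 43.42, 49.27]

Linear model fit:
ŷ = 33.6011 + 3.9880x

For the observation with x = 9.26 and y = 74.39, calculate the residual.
Residual = 3.8600

The residual is the difference between the actual value and the predicted value:

Residual = y - ŷ

Step 1: Calculate predicted value
ŷ = 33.6011 + 3.9880 × 9.26
ŷ = 70.5300

Step 2: Calculate residual
Residual = 74.39 - 70.5300
Residual = 3.8600

The residual is positive, so the observed y = 74.39 sits above the regression line (the line underestimates it by 3.8600).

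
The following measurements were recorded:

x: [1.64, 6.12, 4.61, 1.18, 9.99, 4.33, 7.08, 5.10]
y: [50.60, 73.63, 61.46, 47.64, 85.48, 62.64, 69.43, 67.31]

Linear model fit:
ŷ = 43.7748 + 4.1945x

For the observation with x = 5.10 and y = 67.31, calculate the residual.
Residual = 2.1432

The residual is the difference between the actual value and the predicted value:

Residual = y - ŷ

Step 1: Calculate predicted value
ŷ = 43.7748 + 4.1945 × 5.10
ŷ = 65.1668

Step 2: Calculate residual
Residual = 67.31 - 65.1668
Residual = 2.1432

The residual is positive, so the observed y = 67.31 sits above the regression line (the line underestimates it by 2.1432).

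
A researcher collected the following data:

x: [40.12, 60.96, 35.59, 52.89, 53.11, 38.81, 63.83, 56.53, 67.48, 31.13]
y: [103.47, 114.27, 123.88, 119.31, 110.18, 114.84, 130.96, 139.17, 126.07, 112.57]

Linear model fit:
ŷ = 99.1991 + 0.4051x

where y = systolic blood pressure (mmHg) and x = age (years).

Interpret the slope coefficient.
On average, blood pressure is about 0.4051 mmHg higher for every extra year of age.

β₁ = 0.4051 is the change in predicted blood pressure (mmHg) per additional year of age.

Interpretation:
- Age up by 1 year → predicted blood pressure increases by 0.4051 mmHg
- The effect is assumed constant over the observed range of x (linearity)
- The sign (+) gives the direction; the magnitude 0.4051 gives the size of the effect per year

The intercept β₀ = 99.1991 is the predicted blood pressure when age = 0; since the smallest observed x is 31.13, this is an extrapolation and mainly anchors the line.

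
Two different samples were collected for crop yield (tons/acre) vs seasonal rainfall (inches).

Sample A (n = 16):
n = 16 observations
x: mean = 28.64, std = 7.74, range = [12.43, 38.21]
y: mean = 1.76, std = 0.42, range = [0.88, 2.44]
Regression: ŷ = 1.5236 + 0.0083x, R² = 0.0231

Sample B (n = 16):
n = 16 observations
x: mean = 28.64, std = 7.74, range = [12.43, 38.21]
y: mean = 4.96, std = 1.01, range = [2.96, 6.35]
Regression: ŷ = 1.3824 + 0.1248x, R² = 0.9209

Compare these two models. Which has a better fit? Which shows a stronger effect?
Model B has the better fit (R² = 0.9209 vs 0.0231). Model B shows the stronger effect (|β₁| = 0.1248 vs 0.0083).

Model Comparison:

Which explains more variance? (R²)
- Model A: R² = 0.0231 → 2.31% of variance in crop yield explained
- Model B: R² = 0.9209 → 92.09% of variance in crop yield explained
- 0.9209 > 0.0231 → Model B has the better fit

Strength of effect — compare |β₁|:
- Model A: β₁ = 0.0083 → predicted crop yield rises 0.0083 tons/acre per additional inch of rainfall
- Model B: β₁ = 0.1248 → predicted crop yield rises 0.1248 tons/acre per additional inch of rainfall
- |0.0083| < |0.1248| → Model B shows the stronger marginal effect

Note: The two samples could reflect different populations, time periods, or measurement quality.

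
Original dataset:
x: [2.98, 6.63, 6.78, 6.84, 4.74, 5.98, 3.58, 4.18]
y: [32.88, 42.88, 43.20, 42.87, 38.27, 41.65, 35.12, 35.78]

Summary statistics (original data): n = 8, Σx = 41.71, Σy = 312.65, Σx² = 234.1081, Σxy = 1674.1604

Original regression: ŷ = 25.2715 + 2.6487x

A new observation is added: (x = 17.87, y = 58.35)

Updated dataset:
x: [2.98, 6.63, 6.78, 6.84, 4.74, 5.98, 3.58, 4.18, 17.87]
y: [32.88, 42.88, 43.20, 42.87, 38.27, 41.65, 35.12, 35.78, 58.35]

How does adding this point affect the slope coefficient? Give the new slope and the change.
The slope changes from 2.6487 to 1.6403 (change of -1.0084, or -38.1%).

The new point has HIGH LEVERAGE: x = 17.87 is far from the original mean x̄ = 41.71/8 ≈ 5.21 (original range [2.98, 6.84]).

Step 1: Update the sums with the new point (n goes from 8 to 9)
Σx  = 41.71 + 17.87 = 59.58
Σy  = 312.65 + 58.35 = 371.00
Σx² = 234.1081 + 17.87² = 234.1081 + 319.3369 = 553.4450
Σxy = 1674.1604 + 17.87×58.35 = 1674.1604 + 1042.7145 = 2716.8749

Step 2: Recompute the slope with b₁ = (nΣxy − ΣxΣy) / (nΣx² − (Σx)²)
Numerator   = 9×2716.8749 − 59.58×371.00 = 24451.8741 − 22104.1800 = 2347.6941
Denominator = 9×553.4450 − 59.58² = 4981.0050 − 3549.7764 = 1431.2286
b₁(new) = 2347.6941 / 1431.2286 = 1.6403

(Same formula on the original sums: (8×1674.1604 − 41.71×312.65) / (8×234.1081 − 41.71²) = 352.6517 / 133.1407 = 2.6487, matching the given fit.)

Step 3: Change in slope
Δβ₁ = 1.6403 − 2.6487 = -1.0084
Relative change = -1.0084 / 2.6487 × 100% = -38.1%
→ the slope decreases when the point is added.

A high-leverage point only changes the slope if it is off the original line; here y = 58.35 is below the original trend, so the slope decreases.
In practice: investigate whether it comes from the same population as the rest of the sample.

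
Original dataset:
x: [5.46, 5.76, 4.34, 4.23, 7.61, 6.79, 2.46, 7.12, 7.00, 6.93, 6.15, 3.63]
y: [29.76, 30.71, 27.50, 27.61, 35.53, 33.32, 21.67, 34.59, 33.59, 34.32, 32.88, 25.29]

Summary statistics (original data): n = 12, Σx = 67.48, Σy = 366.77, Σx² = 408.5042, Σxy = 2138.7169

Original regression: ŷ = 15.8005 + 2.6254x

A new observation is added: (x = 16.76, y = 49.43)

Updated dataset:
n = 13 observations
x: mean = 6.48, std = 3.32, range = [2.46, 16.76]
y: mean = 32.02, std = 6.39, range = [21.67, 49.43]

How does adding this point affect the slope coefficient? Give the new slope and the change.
Adding the point moves β₁ from 2.6254 to 1.8825, i.e. it decreases by 0.7429 (-28.3%).

The new point has HIGH LEVERAGE: x = 16.76 is far from the original mean x̄ = 67.48/12 ≈ 5.62 (original range [2.46, 7.61]).

Step 1: Update the sums with the new point (n goes from 12 to 13)
Σx  = 67.48 + 16.76 = 84.24
Σy  = 366.77 + 49.43 = 416.20
Σx² = 408.5042 + 16.76² = 408.5042 + 280.8976 = 689.4018
Σxy = 2138.7169 + 16.76×49.43 = 2138.7169 + 828.4468 = 2967.1637

Step 2: Recompute the slope with b₁ = (nΣxy − ΣxΣy) / (nΣx² − (Σx)²)
Numerator   = 13×2967.1637 − 84.24×416.20 = 38573.1281 − 35060.6880 = 3512.4401
Denominator = 13×689.4018 − 84.24² = 8962.2234 − 7096.3776 = 1865.8458
b₁(new) = 3512.4401 / 1865.8458 = 1.8825

(Same formula on the original sums: (12×2138.7169 − 67.48×366.77) / (12×408.5042 − 67.48²) = 914.9632 / 348.5000 = 2.6254, matching the given fit.)

Step 3: Change in slope
Δβ₁ = 1.8825 − 2.6254 = -0.7429
Relative change = -0.7429 / 2.6254 × 100% = -28.3%
→ the slope decreases when the point is added.

Because the point sits below the extension of the original line at a high-leverage x, it tilts the fit down.
In practice: check such a point for data-entry or measurement error; refit with and without it and report both if conclusions differ.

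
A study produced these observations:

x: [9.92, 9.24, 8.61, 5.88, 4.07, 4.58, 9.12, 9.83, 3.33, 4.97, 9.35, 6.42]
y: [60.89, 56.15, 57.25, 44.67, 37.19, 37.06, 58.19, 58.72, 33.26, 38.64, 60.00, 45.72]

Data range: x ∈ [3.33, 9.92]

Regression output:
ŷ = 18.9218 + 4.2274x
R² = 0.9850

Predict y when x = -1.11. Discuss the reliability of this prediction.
ŷ = 14.2294, but this is extrapolation (below the data range [3.33, 9.92]) and may be unreliable.

Prediction calculation:
ŷ = 18.9218 + 4.2274 × (-1.11)
ŷ = 14.2294

Reliability:
- Data range: x ∈ [3.33, 9.92]
- Prediction point: x = -1.11 is 4.44 units below the observed range → this is EXTRAPOLATION, not interpolation

Why that matters here:
- Real relationships often flatten, saturate, or turn nonlinear at extremes
- The standard error of prediction grows with (x − x̄)², and x = -1.11 is far from x̄ = 7.11
- The linear relationship may not hold outside the observed range

The R² = 0.9850 only validates the fit within [3.33, 9.92]; treat ŷ = 14.2294 with caution.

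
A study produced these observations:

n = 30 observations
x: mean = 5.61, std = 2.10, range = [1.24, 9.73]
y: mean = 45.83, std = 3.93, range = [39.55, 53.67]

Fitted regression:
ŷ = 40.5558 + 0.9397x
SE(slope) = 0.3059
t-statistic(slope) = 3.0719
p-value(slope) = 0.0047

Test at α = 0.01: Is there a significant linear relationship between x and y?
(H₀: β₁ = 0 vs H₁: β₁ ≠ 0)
Reject H₀: p-value = 0.0047 < α = 0.01. The linear relationship is significant at the 1% level.

Hypothesis test for the slope coefficient:

H₀: β₁ = 0 (no linear relationship)
H₁: β₁ ≠ 0 (linear relationship exists)

Test statistic: t = β̂₁ / SE(β̂₁) = 0.9397 / 0.3059 = 3.0719

With df = 28, the two-sided p-value for |t| = 3.0719 is 0.0047.

Decision rule: reject H₀ if p-value < α.
p-value = 0.0047 < α = 0.01 → reject H₀.

There is sufficient evidence at the 1% significance level to conclude that a linear relationship exists between x and y.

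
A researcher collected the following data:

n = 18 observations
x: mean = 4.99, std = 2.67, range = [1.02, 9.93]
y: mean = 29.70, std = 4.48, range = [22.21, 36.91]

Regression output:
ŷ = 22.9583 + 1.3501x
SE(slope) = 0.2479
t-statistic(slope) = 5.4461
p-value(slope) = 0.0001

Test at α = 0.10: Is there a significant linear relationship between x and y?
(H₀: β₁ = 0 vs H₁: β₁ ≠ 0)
p-value = 0.0001 < α = 0.10, so we reject H₀. The relationship is significant.

Hypothesis test for the slope coefficient:

H₀: β₁ = 0 (no linear relationship)
H₁: β₁ ≠ 0 (linear relationship exists)

Test statistic: t = β̂₁ / SE(β̂₁) = 1.3501 / 0.2479 = 5.4461

The p-value (0.0001) is the probability, under H₀, of a t-statistic at least as extreme as |t| = 5.4461 (two-sided, df = n − 2 = 16).

Decision rule: reject H₀ if p-value < α.
p-value = 0.0001 < α = 0.10 → reject H₀.

There is sufficient evidence at the 10% significance level to conclude that a linear relationship exists between x and y.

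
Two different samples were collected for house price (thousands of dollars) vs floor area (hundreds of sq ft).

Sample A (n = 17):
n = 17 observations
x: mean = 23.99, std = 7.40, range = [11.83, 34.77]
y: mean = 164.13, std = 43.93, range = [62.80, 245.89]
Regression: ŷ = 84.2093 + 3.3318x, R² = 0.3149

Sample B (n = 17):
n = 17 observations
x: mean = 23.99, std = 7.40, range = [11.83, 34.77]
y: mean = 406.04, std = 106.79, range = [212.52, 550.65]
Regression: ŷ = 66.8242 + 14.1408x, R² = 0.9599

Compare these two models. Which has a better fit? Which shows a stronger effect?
Model B has the better fit (R² = 0.9599 vs 0.3149). Model B shows the stronger effect (|β₁| = 14.1408 vs 3.3318).

Model Comparison:

Fit — compare R²:
- Model A: R² = 0.3149 → 31.49% of variance in house price explained
- Model B: R² = 0.9599 → 95.99% of variance in house price explained
- 0.9599 > 0.3149 → Model B has the better fit

Which has the larger per-hundred sq ft effect? (|β₁|)
- Model A: β₁ = 3.3318 → predicted house price rises 3.3318 thousand dollars per additional hundred sq ft of floor area
- Model B: β₁ = 14.1408 → predicted house price rises 14.1408 thousand dollars per additional hundred sq ft of floor area
- |3.3318| < |14.1408| → Model B shows the stronger marginal effect

Note: R² measures how tightly points cluster around the line; β₁ measures how steep the line is — they answer different questions.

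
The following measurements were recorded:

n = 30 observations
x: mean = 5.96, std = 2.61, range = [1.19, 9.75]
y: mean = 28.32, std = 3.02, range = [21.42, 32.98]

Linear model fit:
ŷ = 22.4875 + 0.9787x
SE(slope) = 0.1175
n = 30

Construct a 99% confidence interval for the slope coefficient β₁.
The 99% CI for β₁ is (0.6540, 1.3034)

Confidence interval for the slope:

The 99% CI for β₁ is: β̂₁ ± t*(α/2, n-2) × SE(β̂₁)

Step 1: Find critical t-value
- Confidence level = 0.99
- Degrees of freedom = n - 2 = 30 - 2 = 28
- t*(α/2, 28) = 2.7633

Step 2: Calculate margin of error
Margin = 2.7633 × 0.1175 = 0.3247

Step 3: Construct interval
CI = 0.9787 ± 0.3247
CI = (0.6540, 1.3034)

Interpretation: each one-unit increase in x is associated with a change in mean y of between 0.6540 and 1.3034, with 99% confidence.
Both endpoints are positive, so the data support a genuinely positive slope at this confidence level.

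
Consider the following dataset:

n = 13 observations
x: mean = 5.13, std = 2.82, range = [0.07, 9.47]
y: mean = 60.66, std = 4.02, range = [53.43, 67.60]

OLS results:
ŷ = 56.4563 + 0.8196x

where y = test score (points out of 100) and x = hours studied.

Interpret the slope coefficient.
An increase of one hour in study time is associated with a 0.8196 points increase in predicted test score.

The slope coefficient β₁ = 0.8196 represents the marginal effect of study time on test score.

Interpretation:
- Study time up by 1 hour → predicted test score increases by 0.8196 points
- The effect is assumed constant over the observed range of x (linearity)

The intercept β₀ = 56.4563 is the predicted test score when study time = 0.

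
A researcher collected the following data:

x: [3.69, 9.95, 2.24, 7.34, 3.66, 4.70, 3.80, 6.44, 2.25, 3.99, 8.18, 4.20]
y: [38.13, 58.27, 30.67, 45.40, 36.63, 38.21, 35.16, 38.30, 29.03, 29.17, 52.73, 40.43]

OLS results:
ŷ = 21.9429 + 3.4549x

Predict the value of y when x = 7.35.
ŷ = 47.3364

Plug x = 7.35 into the fitted line:

ŷ = 21.9429 + 3.4549 × 7.35
ŷ = 21.9429 + 25.3935
ŷ = 47.3364

This is a point prediction; actual observations scatter around it by roughly the residual standard deviation.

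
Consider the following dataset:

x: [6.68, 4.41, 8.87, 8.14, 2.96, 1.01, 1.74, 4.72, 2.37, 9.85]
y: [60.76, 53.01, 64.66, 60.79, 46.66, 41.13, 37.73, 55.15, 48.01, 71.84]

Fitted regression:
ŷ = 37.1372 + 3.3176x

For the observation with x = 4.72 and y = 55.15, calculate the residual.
Residual = 2.3537

The residual is the difference between the actual value and the predicted value:

Residual = y - ŷ

Step 1: Calculate predicted value
ŷ = 37.1372 + 3.3176 × 4.72
ŷ = 52.7963

Step 2: Calculate residual
Residual = 55.15 - 52.7963
Residual = 2.3537

Interpretation: the model underestimates the actual value by 2.3537 at this point (positive residual → observation lies above the fitted line).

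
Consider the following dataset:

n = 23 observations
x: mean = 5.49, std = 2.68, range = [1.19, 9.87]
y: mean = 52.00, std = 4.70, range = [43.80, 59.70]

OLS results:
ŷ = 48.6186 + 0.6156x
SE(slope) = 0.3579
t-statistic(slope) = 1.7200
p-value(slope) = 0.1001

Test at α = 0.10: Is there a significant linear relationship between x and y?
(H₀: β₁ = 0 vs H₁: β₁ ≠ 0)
p-value = 0.1001 ≥ α = 0.10, so we fail to reject H₀. The relationship is not significant.

Hypothesis test for the slope coefficient:

H₀: β₁ = 0 (no linear relationship)
H₁: β₁ ≠ 0 (linear relationship exists)

Test statistic: t = β̂₁ / SE(β̂₁) = 0.6156 / 0.3579 = 1.7200

The p-value (0.1001) is the probability, under H₀, of a t-statistic at least as extreme as |t| = 1.7200 (two-sided, df = n − 2 = 21).

Decision rule: reject H₀ if p-value < α.
p-value = 0.1001 ≥ α = 0.10 → fail to reject H₀.

Conclusion: the linear association between x and y is not significant at the 10% level.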